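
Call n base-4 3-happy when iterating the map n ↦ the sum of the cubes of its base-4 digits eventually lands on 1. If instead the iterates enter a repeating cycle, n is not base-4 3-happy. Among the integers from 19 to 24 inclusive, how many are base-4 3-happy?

19: 19 → 28 → 28  — not base-4 3-happy
20: 20 → 2 → 8 → 8  — not base-4 3-happy
21: 21 → 3 → 27 → 36 → 9 → 9  — not base-4 3-happy
22: 22 → 10 → 16 → 1  — base-4 3-happy
23: 23 → 29 → 29  — not base-4 3-happy
24: 24 → 9 → 9  — not base-4 3-happy
base-4 3-happy: 22

1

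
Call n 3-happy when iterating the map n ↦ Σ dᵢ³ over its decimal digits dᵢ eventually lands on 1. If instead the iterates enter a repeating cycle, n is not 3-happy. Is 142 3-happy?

142 → 73
73 → 370
370 → 370  — 370 already seen; the sequence cycles without reaching 1.

not 3-happy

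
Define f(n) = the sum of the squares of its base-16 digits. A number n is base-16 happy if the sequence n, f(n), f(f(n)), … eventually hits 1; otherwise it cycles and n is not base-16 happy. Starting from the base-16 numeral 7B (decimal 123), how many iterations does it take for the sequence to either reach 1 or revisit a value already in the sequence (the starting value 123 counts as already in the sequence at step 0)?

123 = (7,11)_16 → 7² + 11² = 49 + 121 = 170
170 = (10,10)_16 → 10² + 10² = 100 + 100 = 200
200 = (12,8)_16 → 12² + 8² = 144 + 64 = 208
208 = (13,0)_16 → 13² + 0² = 169 + 0 = 169
169 = (10,9)_16 → 10² + 9² = 100 + 81 = 181
181 = (11,5)_16 → 11² + 5² = 121 + 25 = 146
146 = (9,2)_16 → 9² + 2² = 81 + 4 = 85
85 = (5,5)_16 → 5² + 5² = 25 + 25 = 50
50 = (3,2)_16 → 3² + 2² = 9 + 4 = 13
13 = (13)_16 → 13² = 169  — 169 repeats.
That took 10 steps.

10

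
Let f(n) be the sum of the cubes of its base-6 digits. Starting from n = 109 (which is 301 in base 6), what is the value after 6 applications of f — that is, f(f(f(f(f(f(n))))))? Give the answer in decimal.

28

109 = (3,0,1)_6 → 3³ + 0³ + 1³ = 28
28 = (4,4)_6 → 4³ + 4³ = 128
128 = (3,3,2)_6 → 3³ + 3³ + 2³ = 62
62 = (1,4,2)_6 → 1³ + 4³ + 2³ = 73
73 = (2,0,1)_6 → 2³ + 0³ + 1³ = 9
9 = (1,3)_6 → 1³ + 3³ = 28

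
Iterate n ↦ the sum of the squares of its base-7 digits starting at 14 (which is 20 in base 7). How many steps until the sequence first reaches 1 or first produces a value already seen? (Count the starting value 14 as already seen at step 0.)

5

14 = (2,0)_7 → 2² + 0² = 4
4 = (4)_7 → 4² = 16
16 = (2,2)_7 → 2² + 2² = 8
8 = (1,1)_7 → 1² + 1² = 2
2 = (2)_7 → 2² = 4  — 4 repeats.
That took 5 steps.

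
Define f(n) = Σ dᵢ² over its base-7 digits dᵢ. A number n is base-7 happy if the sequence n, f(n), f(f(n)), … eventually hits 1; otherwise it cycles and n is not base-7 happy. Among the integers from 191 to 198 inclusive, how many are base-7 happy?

191: 191 → 49 → 1  (reaches 1)
192: 192 → 54 → 26 → 34 → 52 → 10 → 10  (repeats 10)
193: 193 → 61 → 27 → 45 → 45  (repeats 45)
194: 194 → 70 → 10 → 10  (repeats 10)
195: 195 → 81 → 33 → 41 → 61 → 27 → 45 → 45  (repeats 45)
196: 196 → 16 → 8 → 2 → 4 → 16  (repeats 16)
197: 197 → 17 → 13 → 37 → 29 → 17  (repeats 17)
198: 198 → 20 → 40 → 50 → 2 → 4 → 16 → 8 → 2  (repeats 2)
base-7 happy: 191

1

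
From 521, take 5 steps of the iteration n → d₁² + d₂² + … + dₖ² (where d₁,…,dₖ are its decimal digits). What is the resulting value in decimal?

61

521 → 5² + 2² + 1² = 25 + 4 + 1 = 30
30 → 3² + 0² = 9 + 0 = 9
9 → 9² = 81
81 → 8² + 1² = 64 + 1 = 65
65 → 6² + 5² = 36 + 25 = 61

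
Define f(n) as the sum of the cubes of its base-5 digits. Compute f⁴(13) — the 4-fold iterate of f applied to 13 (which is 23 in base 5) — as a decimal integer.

35

13 = (2,3)_5 → 2³ + 3³ = 35
35 = (1,2,0)_5 → 1³ + 2³ + 0³ = 9
9 = (1,4)_5 → 1³ + 4³ = 65
65 = (2,3,0)_5 → 2³ + 3³ + 0³ = 35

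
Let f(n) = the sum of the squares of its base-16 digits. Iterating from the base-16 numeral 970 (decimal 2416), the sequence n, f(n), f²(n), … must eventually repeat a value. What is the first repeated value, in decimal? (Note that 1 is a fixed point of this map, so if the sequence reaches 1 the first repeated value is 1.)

1

2416 = (9,7,0)_16 → 130
130 = (8,2)_16 → 68
68 = (4,4)_16 → 32
32 = (2,0)_16 → 4
4 = (4)_16 → 16
16 = (1,0)_16 → 1  — reached the fixed point 1.
1 → 1, so 1 is the first repeated value.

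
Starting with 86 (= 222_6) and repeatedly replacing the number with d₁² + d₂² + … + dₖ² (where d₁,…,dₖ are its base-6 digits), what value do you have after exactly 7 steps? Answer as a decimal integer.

86 = (2,2,2)_6 → 2² + 2² + 2² = 12
12 = (2,0)_6 → 2² + 0² = 4
4 = (4)_6 → 4² = 16
16 = (2,4)_6 → 2² + 4² = 20
20 = (3,2)_6 → 3² + 2² = 13
13 = (2,1)_6 → 2² + 1² = 5
5 = (5)_6 → 5² = 25

25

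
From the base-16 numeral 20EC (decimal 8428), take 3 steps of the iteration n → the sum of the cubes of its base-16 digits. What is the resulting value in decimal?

8428 = (2,0,14,12)_16 → 2³ + 0³ + 14³ + 12³ = 4480
4480 = (1,1,8,0)_16 → 1³ + 1³ + 8³ + 0³ = 514
514 = (2,0,2)_16 → 2³ + 0³ + 2³ = 16

16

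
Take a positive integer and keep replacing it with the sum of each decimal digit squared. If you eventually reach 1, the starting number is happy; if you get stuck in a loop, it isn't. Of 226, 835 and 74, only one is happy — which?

226: 226 → 44 → 32 → 13 → 10 → 1  — reaches 1 (happy)
835: 835 → 98 → 145 → 42 → 20 → 4 → 16 → 37 → 58 → 89 → 145  — repeats 145 (not happy)
74: 74 → 65 → 61 → 37 → 58 → 89 → 145 → 42 → 20 → 4 → 16 → 37  — repeats 37 (not happy)

226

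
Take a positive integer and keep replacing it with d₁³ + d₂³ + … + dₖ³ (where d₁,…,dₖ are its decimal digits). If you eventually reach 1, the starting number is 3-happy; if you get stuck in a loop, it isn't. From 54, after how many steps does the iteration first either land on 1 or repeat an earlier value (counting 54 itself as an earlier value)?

6

54 → 5³ + 4³ = 189
189 → 1³ + 8³ + 9³ = 1242
1242 → 1³ + 2³ + 4³ + 2³ = 81
81 → 8³ + 1³ = 513
513 → 5³ + 1³ + 3³ = 153
153 → 1³ + 5³ + 3³ = 153  — 153 repeats.
That took 6 steps.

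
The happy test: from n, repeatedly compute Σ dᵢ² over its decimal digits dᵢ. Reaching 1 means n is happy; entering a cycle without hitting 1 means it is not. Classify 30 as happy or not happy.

30 → 9
9 → 81
81 → 65
65 → 61
61 → 37
37 → 58
58 → 89
89 → 145
145 → 42
42 → 20
20 → 4
4 → 16
16 → 37  — 37 already seen; the sequence cycles without reaching 1.

not happy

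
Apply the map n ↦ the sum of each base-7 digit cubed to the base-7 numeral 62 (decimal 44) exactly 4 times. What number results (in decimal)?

92

44 = (6,2)_7 → 6³ + 2³ = 216 + 8 = 224
224 = (4,4,0)_7 → 4³ + 4³ + 0³ = 64 + 64 + 0 = 128
128 = (2,4,2)_7 → 2³ + 4³ + 2³ = 8 + 64 + 8 = 80
80 = (1,4,3)_7 → 1³ + 4³ + 3³ = 1 + 64 + 27 = 92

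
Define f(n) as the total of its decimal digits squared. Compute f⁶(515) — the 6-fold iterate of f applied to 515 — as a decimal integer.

58

515 → 51
51 → 26
26 → 40
40 → 16
16 → 37
37 → 58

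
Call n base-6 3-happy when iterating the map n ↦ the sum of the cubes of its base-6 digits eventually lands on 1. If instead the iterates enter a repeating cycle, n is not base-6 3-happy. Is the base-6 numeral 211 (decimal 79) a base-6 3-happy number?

79 = (2,1,1)_6 → 2³ + 1³ + 1³ = 10
10 = (1,4)_6 → 1³ + 4³ = 65
65 = (1,4,5)_6 → 1³ + 4³ + 5³ = 190
190 = (5,1,4)_6 → 5³ + 1³ + 4³ = 190  — 190 already seen; the sequence cycles without reaching 1.

not base-6 3-happy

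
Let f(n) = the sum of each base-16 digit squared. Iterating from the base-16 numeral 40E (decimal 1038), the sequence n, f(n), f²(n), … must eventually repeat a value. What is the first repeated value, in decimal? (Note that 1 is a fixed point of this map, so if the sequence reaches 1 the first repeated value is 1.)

1038 = (4,0,14)_16 → 4² + 0² + 14² = 16 + 0 + 196 = 212
212 = (13,4)_16 → 13² + 4² = 169 + 16 = 185
185 = (11,9)_16 → 11² + 9² = 121 + 81 = 202
202 = (12,10)_16 → 12² + 10² = 144 + 100 = 244
244 = (15,4)_16 → 15² + 4² = 225 + 16 = 241
241 = (15,1)_16 → 15² + 1² = 225 + 1 = 226
226 = (14,2)_16 → 14² + 2² = 196 + 4 = 200
200 = (12,8)_16 → 12² + 8² = 144 + 64 = 208
208 = (13,0)_16 → 13² + 0² = 169 + 0 = 169
169 = (10,9)_16 → 10² + 9² = 100 + 81 = 181
181 = (11,5)_16 → 11² + 5² = 121 + 25 = 146
146 = (9,2)_16 → 9² + 2² = 81 + 4 = 85
85 = (5,5)_16 → 5² + 5² = 25 + 25 = 50
50 = (3,2)_16 → 3² + 2² = 9 + 4 = 13
13 = (13)_16 → 13² = 169  — 169 already appeared earlier.

169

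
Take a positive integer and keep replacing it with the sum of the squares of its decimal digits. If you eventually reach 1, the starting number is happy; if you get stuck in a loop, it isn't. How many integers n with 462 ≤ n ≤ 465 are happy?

1

462: 462 → 56 → 61 → 37 → 58 → 89 → 145 → 42 → 20 → 4 → 16 → 37  (repeats 37)
463: 463 → 61 → 37 → 58 → 89 → 145 → 42 → 20 → 4 → 16 → 37  (repeats 37)
464: 464 → 68 → 100 → 1  (reaches 1)
465: 465 → 77 → 98 → 145 → 42 → 20 → 4 → 16 → 37 → 58 → 89 → 145  (repeats 145)
happy: 464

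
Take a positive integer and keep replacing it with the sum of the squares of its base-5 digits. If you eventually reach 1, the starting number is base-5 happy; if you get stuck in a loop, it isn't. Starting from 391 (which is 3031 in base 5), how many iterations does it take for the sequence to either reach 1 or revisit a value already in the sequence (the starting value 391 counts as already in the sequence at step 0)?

3

391 = (3,0,3,1)_5 → 3² + 0² + 3² + 1² = 19
19 = (3,4)_5 → 3² + 4² = 25
25 = (1,0,0)_5 → 1² + 0² + 0² = 1  — reached 1.
That took 3 steps.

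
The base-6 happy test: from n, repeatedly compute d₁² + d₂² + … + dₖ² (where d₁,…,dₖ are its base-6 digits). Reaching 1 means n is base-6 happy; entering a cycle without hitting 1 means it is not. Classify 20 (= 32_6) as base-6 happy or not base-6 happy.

20 = (3,2)_6 → 13
13 = (2,1)_6 → 5
5 = (5)_6 → 25
25 = (4,1)_6 → 17
17 = (2,5)_6 → 29
29 = (4,5)_6 → 41
41 = (1,0,5)_6 → 26
26 = (4,2)_6 → 20  — 20 already seen; the sequence cycles without reaching 1.

not base-6 happy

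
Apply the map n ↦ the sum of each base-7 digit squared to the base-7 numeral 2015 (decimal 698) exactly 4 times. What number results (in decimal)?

698 = (2,0,1,5)_7 → 2² + 0² + 1² + 5² = 30
30 = (4,2)_7 → 4² + 2² = 20
20 = (2,6)_7 → 2² + 6² = 40
40 = (5,5)_7 → 5² + 5² = 50

50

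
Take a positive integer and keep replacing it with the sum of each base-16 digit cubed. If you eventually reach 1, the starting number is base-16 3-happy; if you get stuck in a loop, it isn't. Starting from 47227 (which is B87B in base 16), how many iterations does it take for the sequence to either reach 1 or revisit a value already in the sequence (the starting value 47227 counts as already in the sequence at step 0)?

47227 = (11,8,7,11)_16 → 11³ + 8³ + 7³ + 11³ = 3517
3517 = (13,11,13)_16 → 13³ + 11³ + 13³ = 5725
5725 = (1,6,5,13)_16 → 1³ + 6³ + 5³ + 13³ = 2539
2539 = (9,14,11)_16 → 9³ + 14³ + 11³ = 4804
4804 = (1,2,12,4)_16 → 1³ + 2³ + 12³ + 4³ = 1801
1801 = (7,0,9)_16 → 7³ + 0³ + 9³ = 1072
1072 = (4,3,0)_16 → 4³ + 3³ + 0³ = 91
91 = (5,11)_16 → 5³ + 11³ = 1456
1456 = (5,11,0)_16 → 5³ + 11³ + 0³ = 1456  — 1456 repeats.
That took 9 steps.

9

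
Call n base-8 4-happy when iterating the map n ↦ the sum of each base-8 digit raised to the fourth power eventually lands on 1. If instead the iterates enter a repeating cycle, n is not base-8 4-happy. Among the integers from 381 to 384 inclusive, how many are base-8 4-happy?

381: 381 → 3651 → 2483 → 2929 → 2547 → 4034 → 4818 → 115 → 1378 → 913 → 1314 → 544 → 257 → 257  — not base-8 4-happy
382: 382 → 4322 → 354 → 897 → 1298 → 304 → 1552 → 97 → 258 → 272 → 272  — not base-8 4-happy
383: 383 → 5427 → 1650 → 1394 → 1953 → 1634 → 354 → 897 → 1298 → 304 → 1552 → 97 → 258 → 272 → 272  — not base-8 4-happy
384: 384 → 1296 → 288 → 512 → 1  — base-8 4-happy
base-8 4-happy: 384

1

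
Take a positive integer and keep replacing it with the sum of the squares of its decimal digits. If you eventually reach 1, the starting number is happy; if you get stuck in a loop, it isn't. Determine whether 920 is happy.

not happy

920 → 9² + 2² + 0² = 85
85 → 8² + 5² = 89
89 → 8² + 9² = 145
145 → 1² + 4² + 5² = 42
42 → 4² + 2² = 20
20 → 2² + 0² = 4
4 → 4² = 16
16 → 1² + 6² = 37
37 → 3² + 7² = 58
58 → 5² + 8² = 89  — 89 already seen; the sequence cycles without reaching 1.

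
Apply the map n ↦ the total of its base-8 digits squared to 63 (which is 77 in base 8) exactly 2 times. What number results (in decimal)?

21

63 = (7,7)_8 → 7² + 7² = 98
98 = (1,4,2)_8 → 1² + 4² + 2² = 21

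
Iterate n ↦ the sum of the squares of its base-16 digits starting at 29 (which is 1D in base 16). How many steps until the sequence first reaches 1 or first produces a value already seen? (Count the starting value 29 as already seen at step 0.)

10

29 = (1,13)_16 → 1² + 13² = 170
170 = (10,10)_16 → 10² + 10² = 200
200 = (12,8)_16 → 12² + 8² = 208
208 = (13,0)_16 → 13² + 0² = 169
169 = (10,9)_16 → 10² + 9² = 181
181 = (11,5)_16 → 11² + 5² = 146
146 = (9,2)_16 → 9² + 2² = 85
85 = (5,5)_16 → 5² + 5² = 50
50 = (3,2)_16 → 3² + 2² = 13
13 = (13)_16 → 13² = 169  — 169 repeats.
That took 10 steps.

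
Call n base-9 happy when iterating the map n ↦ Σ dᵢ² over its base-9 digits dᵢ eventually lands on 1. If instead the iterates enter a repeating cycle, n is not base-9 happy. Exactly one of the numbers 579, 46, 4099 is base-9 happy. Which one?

4099

579: 579 → 59 → 61 → 85 → 17 → 65 → 53 → 89 → 65  — repeats 65 (not base-9 happy)
46: 46 → 26 → 68 → 74 → 68  — repeats 68 (not base-9 happy)
4099: 4099 → 91 → 3 → 9 → 1  — reaches 1 (base-9 happy)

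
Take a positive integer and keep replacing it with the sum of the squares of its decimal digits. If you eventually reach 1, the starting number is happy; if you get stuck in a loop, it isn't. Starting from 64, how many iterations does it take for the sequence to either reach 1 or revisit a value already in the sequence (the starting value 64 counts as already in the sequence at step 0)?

12

64 → 52
52 → 29
29 → 85
85 → 89
89 → 145
145 → 42
42 → 20
20 → 4
4 → 16
16 → 37
37 → 58
58 → 89  — 89 repeats.
That took 12 steps.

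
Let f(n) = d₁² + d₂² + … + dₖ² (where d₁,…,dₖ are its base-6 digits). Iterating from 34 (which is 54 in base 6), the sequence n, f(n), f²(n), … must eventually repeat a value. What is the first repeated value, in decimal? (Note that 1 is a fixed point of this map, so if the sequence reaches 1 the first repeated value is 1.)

34 = (5,4)_6 → 41
41 = (1,0,5)_6 → 26
26 = (4,2)_6 → 20
20 = (3,2)_6 → 13
13 = (2,1)_6 → 5
5 = (5)_6 → 25
25 = (4,1)_6 → 17
17 = (2,5)_6 → 29
29 = (4,5)_6 → 41  — 41 already appeared earlier.

41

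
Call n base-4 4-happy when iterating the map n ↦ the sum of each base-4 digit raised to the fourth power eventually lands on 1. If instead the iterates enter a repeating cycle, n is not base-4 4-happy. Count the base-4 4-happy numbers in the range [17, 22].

5

17: 17 → 2 → 16 → 1  (reaches 1)
18: 18 → 17 → 2 → 16 → 1  (reaches 1)
19: 19 → 82 → 18 → 17 → 2 → 16 → 1  (reaches 1)
20: 20 → 2 → 16 → 1  (reaches 1)
21: 21 → 3 → 81 → 3  (repeats 3)
22: 22 → 18 → 17 → 2 → 16 → 1  (reaches 1)
base-4 4-happy: 17, 18, 19, 20, 22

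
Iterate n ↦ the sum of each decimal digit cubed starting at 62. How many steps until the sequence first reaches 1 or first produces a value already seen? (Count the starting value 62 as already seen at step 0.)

9

62 → 6³ + 2³ = 224
224 → 2³ + 2³ + 4³ = 80
80 → 8³ + 0³ = 512
512 → 5³ + 1³ + 2³ = 134
134 → 1³ + 3³ + 4³ = 92
92 → 9³ + 2³ = 737
737 → 7³ + 3³ + 7³ = 713
713 → 7³ + 1³ + 3³ = 371
371 → 3³ + 7³ + 1³ = 371  — 371 repeats.
That took 9 steps.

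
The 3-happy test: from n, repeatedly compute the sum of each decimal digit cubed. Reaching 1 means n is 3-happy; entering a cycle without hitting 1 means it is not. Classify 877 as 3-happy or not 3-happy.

3-happy

877 → 8³ + 7³ + 7³ = 1198
1198 → 1³ + 1³ + 9³ + 8³ = 1243
1243 → 1³ + 2³ + 4³ + 3³ = 100
100 → 1³ + 0³ + 0³ = 1  — reached 1.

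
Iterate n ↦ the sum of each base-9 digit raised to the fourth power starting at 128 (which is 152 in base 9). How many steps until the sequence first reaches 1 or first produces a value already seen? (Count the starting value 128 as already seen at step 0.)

12

128 = (1,5,2)_9 → 1⁴ + 5⁴ + 2⁴ = 1 + 625 + 16 = 642
642 = (7,8,3)_9 → 7⁴ + 8⁴ + 3⁴ = 2401 + 4096 + 81 = 6578
6578 = (1,0,0,1,8)_9 → 1⁴ + 0⁴ + 0⁴ + 1⁴ + 8⁴ = 1 + 0 + 0 + 1 + 4096 = 4098
4098 = (5,5,5,3)_9 → 5⁴ + 5⁴ + 5⁴ + 3⁴ = 625 + 625 + 625 + 81 = 1956
1956 = (2,6,1,3)_9 → 2⁴ + 6⁴ + 1⁴ + 3⁴ = 16 + 1296 + 1 + 81 = 1394
1394 = (1,8,1,8)_9 → 1⁴ + 8⁴ + 1⁴ + 8⁴ = 1 + 4096 + 1 + 4096 = 8194
8194 = (1,2,2,1,4)_9 → 1⁴ + 2⁴ + 2⁴ + 1⁴ + 4⁴ = 1 + 16 + 16 + 1 + 256 = 290
290 = (3,5,2)_9 → 3⁴ + 5⁴ + 2⁴ = 81 + 625 + 16 = 722
722 = (8,8,2)_9 → 8⁴ + 8⁴ + 2⁴ = 4096 + 4096 + 16 = 8208
8208 = (1,2,2,3,0)_9 → 1⁴ + 2⁴ + 2⁴ + 3⁴ + 0⁴ = 1 + 16 + 16 + 81 + 0 = 114
114 = (1,3,6)_9 → 1⁴ + 3⁴ + 6⁴ = 1 + 81 + 1296 = 1378
1378 = (1,8,0,1)_9 → 1⁴ + 8⁴ + 0⁴ + 1⁴ = 1 + 4096 + 0 + 1 = 4098  — 4098 repeats.
That took 12 steps.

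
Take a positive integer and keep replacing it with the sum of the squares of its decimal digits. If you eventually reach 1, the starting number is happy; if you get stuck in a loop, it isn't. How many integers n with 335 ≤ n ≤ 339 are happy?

1

335: 335 → 43 → 25 → 29 → 85 → 89 → 145 → 42 → 20 → 4 → 16 → 37 → 58 → 89  (repeats 89)
336: 336 → 54 → 41 → 17 → 50 → 25 → 29 → 85 → 89 → 145 → 42 → 20 → 4 → 16 → 37 → 58 → 89  (repeats 89)
337: 337 → 67 → 85 → 89 → 145 → 42 → 20 → 4 → 16 → 37 → 58 → 89  (repeats 89)
338: 338 → 82 → 68 → 100 → 1  (reaches 1)
339: 339 → 99 → 162 → 41 → 17 → 50 → 25 → 29 → 85 → 89 → 145 → 42 → 20 → 4 → 16 → 37 → 58 → 89  (repeats 89)
happy: 338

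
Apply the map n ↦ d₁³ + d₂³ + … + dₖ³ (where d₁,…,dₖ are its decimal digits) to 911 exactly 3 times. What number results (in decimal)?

371

911 → 9³ + 1³ + 1³ = 731
731 → 7³ + 3³ + 1³ = 371
371 → 3³ + 7³ + 1³ = 371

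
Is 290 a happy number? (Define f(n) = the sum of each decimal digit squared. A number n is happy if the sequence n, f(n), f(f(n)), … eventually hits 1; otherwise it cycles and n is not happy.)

not happy

290 → 2² + 9² + 0² = 85
85 → 8² + 5² = 89
89 → 8² + 9² = 145
145 → 1² + 4² + 5² = 42
42 → 4² + 2² = 20
20 → 2² + 0² = 4
4 → 4² = 16
16 → 1² + 6² = 37
37 → 3² + 7² = 58
58 → 5² + 8² = 89  — 89 already seen; the sequence cycles without reaching 1.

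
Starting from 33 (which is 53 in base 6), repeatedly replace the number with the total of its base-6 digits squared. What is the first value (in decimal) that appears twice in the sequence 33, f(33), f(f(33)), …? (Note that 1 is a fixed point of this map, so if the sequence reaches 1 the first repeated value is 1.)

33 = (5,3)_6 → 5² + 3² = 34
34 = (5,4)_6 → 5² + 4² = 41
41 = (1,0,5)_6 → 1² + 0² + 5² = 26
26 = (4,2)_6 → 4² + 2² = 20
20 = (3,2)_6 → 3² + 2² = 13
13 = (2,1)_6 → 2² + 1² = 5
5 = (5)_6 → 5² = 25
25 = (4,1)_6 → 4² + 1² = 17
17 = (2,5)_6 → 2² + 5² = 29
29 = (4,5)_6 → 4² + 5² = 41  — 41 already appeared earlier.

41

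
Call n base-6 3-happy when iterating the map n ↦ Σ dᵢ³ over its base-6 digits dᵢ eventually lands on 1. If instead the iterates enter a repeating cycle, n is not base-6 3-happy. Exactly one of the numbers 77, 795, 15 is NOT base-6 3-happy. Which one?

77: 77 → 133 → 92 → 43 → 3 → 27 → 91 → 36 → 1  — reaches 1 (base-6 3-happy)
795: 795 → 118 → 92 → 43 → 3 → 27 → 91 → 36 → 1  — reaches 1 (base-6 3-happy)
15: 15 → 35 → 250 → 190 → 190  — repeats 190 (not base-6 3-happy)

15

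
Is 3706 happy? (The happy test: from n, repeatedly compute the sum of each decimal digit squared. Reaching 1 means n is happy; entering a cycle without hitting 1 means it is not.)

3706 → 3² + 7² + 0² + 6² = 94
94 → 9² + 4² = 97
97 → 9² + 7² = 130
130 → 1² + 3² + 0² = 10
10 → 1² + 0² = 1  — reached 1.

happy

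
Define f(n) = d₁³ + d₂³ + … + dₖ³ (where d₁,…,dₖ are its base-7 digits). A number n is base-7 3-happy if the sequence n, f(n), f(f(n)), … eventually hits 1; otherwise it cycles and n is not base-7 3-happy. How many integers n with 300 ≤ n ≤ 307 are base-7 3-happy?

300: 300 → 432 → 252 → 126 → 72 → 36 → 126  (repeats 126)
301: 301 → 217 → 91 → 217  (repeats 217)
302: 302 → 218 → 92 → 218  (repeats 218)
303: 303 → 225 → 129 → 99 → 9 → 9  (repeats 9)
304: 304 → 244 → 496 → 244  (repeats 244)
305: 305 → 281 → 251 → 341 → 557 → 137 → 197 → 65 → 17 → 35 → 125 → 251  (repeats 251)
306: 306 → 342 → 648 → 282 → 258 → 342  (repeats 342)
307: 307 → 433 → 343 → 1  (reaches 1)
base-7 3-happy: 307

1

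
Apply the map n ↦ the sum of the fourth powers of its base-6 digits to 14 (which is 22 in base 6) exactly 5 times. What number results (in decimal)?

14 = (2,2)_6 → 2⁴ + 2⁴ = 16 + 16 = 32
32 = (5,2)_6 → 5⁴ + 2⁴ = 625 + 16 = 641
641 = (2,5,4,5)_6 → 2⁴ + 5⁴ + 4⁴ + 5⁴ = 16 + 625 + 256 + 625 = 1522
1522 = (1,1,0,1,4)_6 → 1⁴ + 1⁴ + 0⁴ + 1⁴ + 4⁴ = 1 + 1 + 0 + 1 + 256 = 259
259 = (1,1,1,1)_6 → 1⁴ + 1⁴ + 1⁴ + 1⁴ = 1 + 1 + 1 + 1 = 4

4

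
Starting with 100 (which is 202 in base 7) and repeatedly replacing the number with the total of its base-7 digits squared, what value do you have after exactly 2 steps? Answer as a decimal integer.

2

100 = (2,0,2)_7 → 2² + 0² + 2² = 4 + 0 + 4 = 8
8 = (1,1)_7 → 1² + 1² = 1 + 1 = 2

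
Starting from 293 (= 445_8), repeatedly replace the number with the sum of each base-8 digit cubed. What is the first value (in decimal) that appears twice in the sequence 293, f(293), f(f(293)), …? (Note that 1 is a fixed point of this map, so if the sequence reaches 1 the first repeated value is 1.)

293 = (4,4,5)_8 → 253
253 = (3,7,5)_8 → 495
495 = (7,5,7)_8 → 811
811 = (1,4,5,3)_8 → 217
217 = (3,3,1)_8 → 55
55 = (6,7)_8 → 559
559 = (1,0,5,7)_8 → 469
469 = (7,2,5)_8 → 476
476 = (7,3,4)_8 → 434
434 = (6,6,2)_8 → 440
440 = (6,7,0)_8 → 559  — 559 already appeared earlier.

559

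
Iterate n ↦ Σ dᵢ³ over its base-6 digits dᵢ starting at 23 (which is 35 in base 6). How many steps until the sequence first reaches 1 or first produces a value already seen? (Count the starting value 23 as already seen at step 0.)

7

23 = (3,5)_6 → 3³ + 5³ = 27 + 125 = 152
152 = (4,1,2)_6 → 4³ + 1³ + 2³ = 64 + 1 + 8 = 73
73 = (2,0,1)_6 → 2³ + 0³ + 1³ = 8 + 0 + 1 = 9
9 = (1,3)_6 → 1³ + 3³ = 1 + 27 = 28
28 = (4,4)_6 → 4³ + 4³ = 64 + 64 = 128
128 = (3,3,2)_6 → 3³ + 3³ + 2³ = 27 + 27 + 8 = 62
62 = (1,4,2)_6 → 1³ + 4³ + 2³ = 1 + 64 + 8 = 73  — 73 repeats.
That took 7 steps.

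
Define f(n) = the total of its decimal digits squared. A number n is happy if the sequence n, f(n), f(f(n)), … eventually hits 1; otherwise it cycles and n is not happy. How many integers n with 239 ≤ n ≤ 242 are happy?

1

239: 239 → 94 → 97 → 130 → 10 → 1  (reaches 1)
240: 240 → 20 → 4 → 16 → 37 → 58 → 89 → 145 → 42 → 20  (repeats 20)
241: 241 → 21 → 5 → 25 → 29 → 85 → 89 → 145 → 42 → 20 → 4 → 16 → 37 → 58 → 89  (repeats 89)
242: 242 → 24 → 20 → 4 → 16 → 37 → 58 → 89 → 145 → 42 → 20  (repeats 20)
happy: 239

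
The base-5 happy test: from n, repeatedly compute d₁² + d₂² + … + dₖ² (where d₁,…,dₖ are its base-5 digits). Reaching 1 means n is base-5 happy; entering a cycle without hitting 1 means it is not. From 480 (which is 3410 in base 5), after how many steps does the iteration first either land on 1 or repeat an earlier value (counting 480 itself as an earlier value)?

480 = (3,4,1,0)_5 → 3² + 4² + 1² + 0² = 9 + 16 + 1 + 0 = 26
26 = (1,0,1)_5 → 1² + 0² + 1² = 1 + 0 + 1 = 2
2 = (2)_5 → 2² = 4
4 = (4)_5 → 4² = 16
16 = (3,1)_5 → 3² + 1² = 9 + 1 = 10
10 = (2,0)_5 → 2² + 0² = 4 + 0 = 4  — 4 repeats.
That took 6 steps.

6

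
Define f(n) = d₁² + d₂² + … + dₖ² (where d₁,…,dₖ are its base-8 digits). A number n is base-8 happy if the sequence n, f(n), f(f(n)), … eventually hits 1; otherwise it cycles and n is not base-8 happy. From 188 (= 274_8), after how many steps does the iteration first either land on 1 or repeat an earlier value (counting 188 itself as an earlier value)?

188 = (2,7,4)_8 → 2² + 7² + 4² = 4 + 49 + 16 = 69
69 = (1,0,5)_8 → 1² + 0² + 5² = 1 + 0 + 25 = 26
26 = (3,2)_8 → 3² + 2² = 9 + 4 = 13
13 = (1,5)_8 → 1² + 5² = 1 + 25 = 26  — 26 repeats.
That took 4 steps.

4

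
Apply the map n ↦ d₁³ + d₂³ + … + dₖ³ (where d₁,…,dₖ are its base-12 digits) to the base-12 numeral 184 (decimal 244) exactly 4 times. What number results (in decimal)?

244 = (1,8,4)_12 → 1³ + 8³ + 4³ = 577
577 = (4,0,1)_12 → 4³ + 0³ + 1³ = 65
65 = (5,5)_12 → 5³ + 5³ = 250
250 = (1,8,10)_12 → 1³ + 8³ + 10³ = 1513

1513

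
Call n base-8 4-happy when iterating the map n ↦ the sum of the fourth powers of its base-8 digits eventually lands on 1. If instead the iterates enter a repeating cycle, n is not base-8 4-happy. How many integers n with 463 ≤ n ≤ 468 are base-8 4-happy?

463: 463 → 4803 → 164 → 528 → 17 → 17  — not base-8 4-happy
464: 464 → 2417 → 2178 → 288 → 512 → 1  — base-8 4-happy
465: 465 → 2418 → 2193 → 289 → 513 → 2 → 16 → 16  — not base-8 4-happy
466: 466 → 2433 → 1553 → 98 → 273 → 273  — not base-8 4-happy
467: 467 → 2498 → 2673 → 1923 → 1458 → 2624 → 626 → 1314 → 544 → 257 → 257  — not base-8 4-happy
468: 468 → 2673 → 1923 → 1458 → 2624 → 626 → 1314 → 544 → 257 → 257  — not base-8 4-happy
base-8 4-happy: 464

1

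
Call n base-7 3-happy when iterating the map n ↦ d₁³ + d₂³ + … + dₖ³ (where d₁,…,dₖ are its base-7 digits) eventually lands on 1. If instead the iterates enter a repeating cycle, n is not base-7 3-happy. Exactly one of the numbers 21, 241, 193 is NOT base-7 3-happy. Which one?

21

21: 21 → 27 → 243 → 405 → 219 → 99 → 9 → 9  — repeats 9 (not base-7 3-happy)
241: 241 → 307 → 433 → 343 → 1  — reaches 1 (base-7 3-happy)
193: 193 → 307 → 433 → 343 → 1  — reaches 1 (base-7 3-happy)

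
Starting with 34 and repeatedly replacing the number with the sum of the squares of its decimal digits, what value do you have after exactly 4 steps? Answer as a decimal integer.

89

34 → 3² + 4² = 9 + 16 = 25
25 → 2² + 5² = 4 + 25 = 29
29 → 2² + 9² = 4 + 81 = 85
85 → 8² + 5² = 64 + 25 = 89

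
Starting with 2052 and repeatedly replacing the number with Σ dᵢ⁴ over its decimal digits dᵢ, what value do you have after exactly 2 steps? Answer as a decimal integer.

2052 → 2⁴ + 0⁴ + 5⁴ + 2⁴ = 657
657 → 6⁴ + 5⁴ + 7⁴ = 4322

4322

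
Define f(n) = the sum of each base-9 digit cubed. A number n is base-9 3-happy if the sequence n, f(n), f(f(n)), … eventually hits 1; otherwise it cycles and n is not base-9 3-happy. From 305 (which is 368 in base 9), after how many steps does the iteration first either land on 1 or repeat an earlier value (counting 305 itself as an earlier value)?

305 = (3,6,8)_9 → 3³ + 6³ + 8³ = 27 + 216 + 512 = 755
755 = (1,0,2,8)_9 → 1³ + 0³ + 2³ + 8³ = 1 + 0 + 8 + 512 = 521
521 = (6,3,8)_9 → 6³ + 3³ + 8³ = 216 + 27 + 512 = 755  — 755 repeats.
That took 3 steps.

3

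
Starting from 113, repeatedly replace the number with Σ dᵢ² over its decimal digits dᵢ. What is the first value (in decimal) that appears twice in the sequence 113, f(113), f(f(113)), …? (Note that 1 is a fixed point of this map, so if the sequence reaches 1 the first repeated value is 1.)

4

113 → 11
11 → 2
2 → 4
4 → 16
16 → 37
37 → 58
58 → 89
89 → 145
145 → 42
42 → 20
20 → 4  — 4 already appeared earlier.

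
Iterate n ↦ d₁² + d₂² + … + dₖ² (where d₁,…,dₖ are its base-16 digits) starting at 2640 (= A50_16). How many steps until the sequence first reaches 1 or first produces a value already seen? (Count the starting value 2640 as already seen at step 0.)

2640 = (10,5,0)_16 → 10² + 5² + 0² = 100 + 25 + 0 = 125
125 = (7,13)_16 → 7² + 13² = 49 + 169 = 218
218 = (13,10)_16 → 13² + 10² = 169 + 100 = 269
269 = (1,0,13)_16 → 1² + 0² + 13² = 1 + 0 + 169 = 170
170 = (10,10)_16 → 10² + 10² = 100 + 100 = 200
200 = (12,8)_16 → 12² + 8² = 144 + 64 = 208
208 = (13,0)_16 → 13² + 0² = 169 + 0 = 169
169 = (10,9)_16 → 10² + 9² = 100 + 81 = 181
181 = (11,5)_16 → 11² + 5² = 121 + 25 = 146
146 = (9,2)_16 → 9² + 2² = 81 + 4 = 85
85 = (5,5)_16 → 5² + 5² = 25 + 25 = 50
50 = (3,2)_16 → 3² + 2² = 9 + 4 = 13
13 = (13)_16 → 13² = 169  — 169 repeats.
That took 13 steps.

13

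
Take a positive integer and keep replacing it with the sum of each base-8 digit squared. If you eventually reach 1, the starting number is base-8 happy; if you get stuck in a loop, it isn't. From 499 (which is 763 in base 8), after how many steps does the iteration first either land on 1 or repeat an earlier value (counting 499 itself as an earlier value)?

10

499 = (7,6,3)_8 → 7² + 6² + 3² = 94
94 = (1,3,6)_8 → 1² + 3² + 6² = 46
46 = (5,6)_8 → 5² + 6² = 61
61 = (7,5)_8 → 7² + 5² = 74
74 = (1,1,2)_8 → 1² + 1² + 2² = 6
6 = (6)_8 → 6² = 36
36 = (4,4)_8 → 4² + 4² = 32
32 = (4,0)_8 → 4² + 0² = 16
16 = (2,0)_8 → 2² + 0² = 4
4 = (4)_8 → 4² = 16  — 16 repeats.
That took 10 steps.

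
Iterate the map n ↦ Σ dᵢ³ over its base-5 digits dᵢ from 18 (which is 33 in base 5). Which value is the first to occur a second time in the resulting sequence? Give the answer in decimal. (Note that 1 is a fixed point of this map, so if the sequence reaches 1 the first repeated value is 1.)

28

18 = (3,3)_5 → 3³ + 3³ = 27 + 27 = 54
54 = (2,0,4)_5 → 2³ + 0³ + 4³ = 8 + 0 + 64 = 72
72 = (2,4,2)_5 → 2³ + 4³ + 2³ = 8 + 64 + 8 = 80
80 = (3,1,0)_5 → 3³ + 1³ + 0³ = 27 + 1 + 0 = 28
28 = (1,0,3)_5 → 1³ + 0³ + 3³ = 1 + 0 + 27 = 28  — 28 already appeared earlier.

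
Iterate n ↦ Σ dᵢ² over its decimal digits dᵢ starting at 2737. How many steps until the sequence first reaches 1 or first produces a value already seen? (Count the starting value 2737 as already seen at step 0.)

15

2737 → 2² + 7² + 3² + 7² = 4 + 49 + 9 + 49 = 111
111 → 1² + 1² + 1² = 1 + 1 + 1 = 3
3 → 3² = 9
9 → 9² = 81
81 → 8² + 1² = 64 + 1 = 65
65 → 6² + 5² = 36 + 25 = 61
61 → 6² + 1² = 36 + 1 = 37
37 → 3² + 7² = 9 + 49 = 58
58 → 5² + 8² = 25 + 64 = 89
89 → 8² + 9² = 64 + 81 = 145
145 → 1² + 4² + 5² = 1 + 16 + 25 = 42
42 → 4² + 2² = 16 + 4 = 20
20 → 2² + 0² = 4 + 0 = 4
4 → 4² = 16
16 → 1² + 6² = 1 + 36 = 37  — 37 repeats.
That took 15 steps.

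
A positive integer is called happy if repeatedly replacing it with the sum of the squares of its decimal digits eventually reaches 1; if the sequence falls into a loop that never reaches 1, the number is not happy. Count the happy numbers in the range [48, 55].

48: 48 → 80 → 64 → 52 → 29 → 85 → 89 → 145 → 42 → 20 → 4 → 16 → 37 → 58 → 89  (repeats 89)
49: 49 → 97 → 130 → 10 → 1  (reaches 1)
50: 50 → 25 → 29 → 85 → 89 → 145 → 42 → 20 → 4 → 16 → 37 → 58 → 89  (repeats 89)
51: 51 → 26 → 40 → 16 → 37 → 58 → 89 → 145 → 42 → 20 → 4 → 16  (repeats 16)
52: 52 → 29 → 85 → 89 → 145 → 42 → 20 → 4 → 16 → 37 → 58 → 89  (repeats 89)
53: 53 → 34 → 25 → 29 → 85 → 89 → 145 → 42 → 20 → 4 → 16 → 37 → 58 → 89  (repeats 89)
54: 54 → 41 → 17 → 50 → 25 → 29 → 85 → 89 → 145 → 42 → 20 → 4 → 16 → 37 → 58 → 89  (repeats 89)
55: 55 → 50 → 25 → 29 → 85 → 89 → 145 → 42 → 20 → 4 → 16 → 37 → 58 → 89  (repeats 89)
happy: 49

1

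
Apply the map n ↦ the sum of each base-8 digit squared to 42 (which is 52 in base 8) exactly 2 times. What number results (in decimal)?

34

42 = (5,2)_8 → 5² + 2² = 25 + 4 = 29
29 = (3,5)_8 → 3² + 5² = 9 + 25 = 34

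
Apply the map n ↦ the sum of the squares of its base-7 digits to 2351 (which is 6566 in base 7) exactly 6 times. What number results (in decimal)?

29

2351 = (6,5,6,6)_7 → 6² + 5² + 6² + 6² = 36 + 25 + 36 + 36 = 133
133 = (2,5,0)_7 → 2² + 5² + 0² = 4 + 25 + 0 = 29
29 = (4,1)_7 → 4² + 1² = 16 + 1 = 17
17 = (2,3)_7 → 2² + 3² = 4 + 9 = 13
13 = (1,6)_7 → 1² + 6² = 1 + 36 = 37
37 = (5,2)_7 → 5² + 2² = 25 + 4 = 29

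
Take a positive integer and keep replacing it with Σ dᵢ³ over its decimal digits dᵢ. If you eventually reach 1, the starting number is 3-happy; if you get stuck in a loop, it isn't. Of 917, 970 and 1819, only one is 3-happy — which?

917: 917 → 1073 → 371 → 371  — repeats 371 (not 3-happy)
970: 970 → 1072 → 352 → 160 → 217 → 352  — repeats 352 (not 3-happy)
1819: 1819 → 1243 → 100 → 1  — reaches 1 (3-happy)

1819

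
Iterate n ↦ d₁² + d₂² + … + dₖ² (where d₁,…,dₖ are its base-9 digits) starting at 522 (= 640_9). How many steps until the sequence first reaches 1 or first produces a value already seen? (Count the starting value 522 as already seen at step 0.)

4

522 = (6,4,0)_9 → 6² + 4² + 0² = 36 + 16 + 0 = 52
52 = (5,7)_9 → 5² + 7² = 25 + 49 = 74
74 = (8,2)_9 → 8² + 2² = 64 + 4 = 68
68 = (7,5)_9 → 7² + 5² = 49 + 25 = 74  — 74 repeats.
That took 4 steps.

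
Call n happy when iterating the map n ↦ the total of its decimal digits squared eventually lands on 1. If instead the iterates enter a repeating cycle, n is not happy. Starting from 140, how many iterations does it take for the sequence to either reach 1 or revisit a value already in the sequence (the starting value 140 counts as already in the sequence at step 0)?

140 → 1² + 4² + 0² = 1 + 16 + 0 = 17
17 → 1² + 7² = 1 + 49 = 50
50 → 5² + 0² = 25 + 0 = 25
25 → 2² + 5² = 4 + 25 = 29
29 → 2² + 9² = 4 + 81 = 85
85 → 8² + 5² = 64 + 25 = 89
89 → 8² + 9² = 64 + 81 = 145
145 → 1² + 4² + 5² = 1 + 16 + 25 = 42
42 → 4² + 2² = 16 + 4 = 20
20 → 2² + 0² = 4 + 0 = 4
4 → 4² = 16
16 → 1² + 6² = 1 + 36 = 37
37 → 3² + 7² = 9 + 49 = 58
58 → 5² + 8² = 25 + 64 = 89  — 89 repeats.
That took 14 steps.

14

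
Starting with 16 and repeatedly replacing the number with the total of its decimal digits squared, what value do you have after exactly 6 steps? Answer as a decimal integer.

20

16 → 1² + 6² = 1 + 36 = 37
37 → 3² + 7² = 9 + 49 = 58
58 → 5² + 8² = 25 + 64 = 89
89 → 8² + 9² = 64 + 81 = 145
145 → 1² + 4² + 5² = 1 + 16 + 25 = 42
42 → 4² + 2² = 16 + 4 = 20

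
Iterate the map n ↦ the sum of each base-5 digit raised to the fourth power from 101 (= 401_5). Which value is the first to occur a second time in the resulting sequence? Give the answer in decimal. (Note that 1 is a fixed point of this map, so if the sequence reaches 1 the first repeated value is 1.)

101 = (4,0,1)_5 → 4⁴ + 0⁴ + 1⁴ = 257
257 = (2,0,1,2)_5 → 2⁴ + 0⁴ + 1⁴ + 2⁴ = 33
33 = (1,1,3)_5 → 1⁴ + 1⁴ + 3⁴ = 83
83 = (3,1,3)_5 → 3⁴ + 1⁴ + 3⁴ = 163
163 = (1,1,2,3)_5 → 1⁴ + 1⁴ + 2⁴ + 3⁴ = 99
99 = (3,4,4)_5 → 3⁴ + 4⁴ + 4⁴ = 593
593 = (4,3,3,3)_5 → 4⁴ + 3⁴ + 3⁴ + 3⁴ = 499
499 = (3,4,4,4)_5 → 3⁴ + 4⁴ + 4⁴ + 4⁴ = 849
849 = (1,1,3,4,4)_5 → 1⁴ + 1⁴ + 3⁴ + 4⁴ + 4⁴ = 595
595 = (4,3,4,0)_5 → 4⁴ + 3⁴ + 4⁴ + 0⁴ = 593  — 593 already appeared earlier.

593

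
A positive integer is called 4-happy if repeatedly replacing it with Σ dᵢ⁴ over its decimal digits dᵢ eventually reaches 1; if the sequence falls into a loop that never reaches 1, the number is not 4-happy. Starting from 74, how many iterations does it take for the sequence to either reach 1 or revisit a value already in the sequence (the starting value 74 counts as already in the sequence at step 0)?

9

74 → 2657
2657 → 4338
4338 → 4514
4514 → 1138
1138 → 4179
4179 → 9219
9219 → 13139
13139 → 6725
6725 → 4338  — 4338 repeats.
That took 9 steps.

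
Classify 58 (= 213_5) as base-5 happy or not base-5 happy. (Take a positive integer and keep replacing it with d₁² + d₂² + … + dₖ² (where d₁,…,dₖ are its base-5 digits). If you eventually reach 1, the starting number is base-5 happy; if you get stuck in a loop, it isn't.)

not base-5 happy

58 = (2,1,3)_5 → 2² + 1² + 3² = 4 + 1 + 9 = 14
14 = (2,4)_5 → 2² + 4² = 4 + 16 = 20
20 = (4,0)_5 → 4² + 0² = 16 + 0 = 16
16 = (3,1)_5 → 3² + 1² = 9 + 1 = 10
10 = (2,0)_5 → 2² + 0² = 4 + 0 = 4
4 = (4)_5 → 4² = 16  — 16 already seen; the sequence cycles without reaching 1.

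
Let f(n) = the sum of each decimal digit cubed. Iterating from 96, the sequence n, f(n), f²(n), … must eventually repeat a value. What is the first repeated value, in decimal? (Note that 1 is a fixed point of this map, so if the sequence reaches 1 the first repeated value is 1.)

153

96 → 9³ + 6³ = 945
945 → 9³ + 4³ + 5³ = 918
918 → 9³ + 1³ + 8³ = 1242
1242 → 1³ + 2³ + 4³ + 2³ = 81
81 → 8³ + 1³ = 513
513 → 5³ + 1³ + 3³ = 153
153 → 1³ + 5³ + 3³ = 153  — 153 already appeared earlier.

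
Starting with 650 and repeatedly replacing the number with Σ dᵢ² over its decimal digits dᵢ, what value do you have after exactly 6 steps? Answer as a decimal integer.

650 → 61
61 → 37
37 → 58
58 → 89
89 → 145
145 → 42

42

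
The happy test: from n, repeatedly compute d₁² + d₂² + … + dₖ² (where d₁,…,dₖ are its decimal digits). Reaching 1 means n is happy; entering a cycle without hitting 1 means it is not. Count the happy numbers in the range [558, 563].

1

558: 558 → 114 → 18 → 65 → 61 → 37 → 58 → 89 → 145 → 42 → 20 → 4 → 16 → 37  — not happy
559: 559 → 131 → 11 → 2 → 4 → 16 → 37 → 58 → 89 → 145 → 42 → 20 → 4  — not happy
560: 560 → 61 → 37 → 58 → 89 → 145 → 42 → 20 → 4 → 16 → 37  — not happy
561: 561 → 62 → 40 → 16 → 37 → 58 → 89 → 145 → 42 → 20 → 4 → 16  — not happy
562: 562 → 65 → 61 → 37 → 58 → 89 → 145 → 42 → 20 → 4 → 16 → 37  — not happy
563: 563 → 70 → 49 → 97 → 130 → 10 → 1  — happy
happy: 563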